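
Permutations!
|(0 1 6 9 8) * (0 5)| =6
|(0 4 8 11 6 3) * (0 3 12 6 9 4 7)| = |(0 7)(4 8 11 9)(6 12)| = 4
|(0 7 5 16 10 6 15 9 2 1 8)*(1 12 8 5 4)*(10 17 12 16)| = 14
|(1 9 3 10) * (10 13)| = |(1 9 3 13 10)| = 5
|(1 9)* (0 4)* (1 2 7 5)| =10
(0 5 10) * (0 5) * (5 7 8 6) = (5 10 7 8 6) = [0, 1, 2, 3, 4, 10, 5, 8, 6, 9, 7]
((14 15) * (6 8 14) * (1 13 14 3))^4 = (1 6 13 8 14 3 15)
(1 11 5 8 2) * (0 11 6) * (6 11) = [6, 11, 1, 3, 4, 8, 0, 7, 2, 9, 10, 5] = (0 6)(1 11 5 8 2)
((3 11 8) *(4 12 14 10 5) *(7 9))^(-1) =(3 8 11)(4 5 10 14 12)(7 9)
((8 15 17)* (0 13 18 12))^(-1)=((0 13 18 12)(8 15 17))^(-1)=(0 12 18 13)(8 17 15)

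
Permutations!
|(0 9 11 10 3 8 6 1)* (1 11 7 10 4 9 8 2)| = 11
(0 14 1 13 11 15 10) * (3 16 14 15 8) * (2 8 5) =(0 15 10)(1 13 11 5 2 8 3 16 14) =[15, 13, 8, 16, 4, 2, 6, 7, 3, 9, 0, 5, 12, 11, 1, 10, 14]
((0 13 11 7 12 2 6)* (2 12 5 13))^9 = (5 13 11 7)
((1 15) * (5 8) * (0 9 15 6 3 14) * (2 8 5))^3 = (0 1 14 15 3 9 6)(2 8)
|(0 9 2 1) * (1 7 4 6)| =7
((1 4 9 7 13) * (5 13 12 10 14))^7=((1 4 9 7 12 10 14 5 13))^7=(1 5 10 7 4 13 14 12 9)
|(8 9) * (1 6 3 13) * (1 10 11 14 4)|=8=|(1 6 3 13 10 11 14 4)(8 9)|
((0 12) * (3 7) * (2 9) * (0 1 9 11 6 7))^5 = ((0 12 1 9 2 11 6 7 3))^5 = (0 11 12 6 1 7 9 3 2)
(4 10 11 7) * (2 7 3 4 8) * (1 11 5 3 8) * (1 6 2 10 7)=(1 11 8 10 5 3 4 7 6 2)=[0, 11, 1, 4, 7, 3, 2, 6, 10, 9, 5, 8]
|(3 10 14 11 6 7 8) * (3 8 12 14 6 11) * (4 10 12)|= |(3 12 14)(4 10 6 7)|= 12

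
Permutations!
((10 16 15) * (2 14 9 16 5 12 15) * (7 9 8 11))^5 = ((2 14 8 11 7 9 16)(5 12 15 10))^5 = (2 9 11 14 16 7 8)(5 12 15 10)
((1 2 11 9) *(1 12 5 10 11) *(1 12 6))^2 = ((1 2 12 5 10 11 9 6))^2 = (1 12 10 9)(2 5 11 6)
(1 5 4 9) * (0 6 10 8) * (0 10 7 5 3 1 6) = (1 3)(4 9 6 7 5)(8 10) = [0, 3, 2, 1, 9, 4, 7, 5, 10, 6, 8]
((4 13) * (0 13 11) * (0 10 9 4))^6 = (13)(4 10)(9 11)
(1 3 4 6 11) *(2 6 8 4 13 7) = [0, 3, 6, 13, 8, 5, 11, 2, 4, 9, 10, 1, 12, 7] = (1 3 13 7 2 6 11)(4 8)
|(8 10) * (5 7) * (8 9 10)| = 2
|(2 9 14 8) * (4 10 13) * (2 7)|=|(2 9 14 8 7)(4 10 13)|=15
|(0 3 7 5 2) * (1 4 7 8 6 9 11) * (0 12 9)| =8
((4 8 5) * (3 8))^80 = ((3 8 5 4))^80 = (8)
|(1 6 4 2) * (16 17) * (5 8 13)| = |(1 6 4 2)(5 8 13)(16 17)| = 12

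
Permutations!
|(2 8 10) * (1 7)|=|(1 7)(2 8 10)|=6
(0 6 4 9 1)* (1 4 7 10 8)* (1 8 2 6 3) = [3, 0, 6, 1, 9, 5, 7, 10, 8, 4, 2] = (0 3 1)(2 6 7 10)(4 9)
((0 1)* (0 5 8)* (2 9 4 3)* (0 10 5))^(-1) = (0 1)(2 3 4 9)(5 10 8)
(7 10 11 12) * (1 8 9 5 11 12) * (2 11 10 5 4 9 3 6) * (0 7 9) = [7, 8, 11, 6, 0, 10, 2, 5, 3, 4, 12, 1, 9] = (0 7 5 10 12 9 4)(1 8 3 6 2 11)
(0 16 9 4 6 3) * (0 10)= (0 16 9 4 6 3 10)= [16, 1, 2, 10, 6, 5, 3, 7, 8, 4, 0, 11, 12, 13, 14, 15, 9]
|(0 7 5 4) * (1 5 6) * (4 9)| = |(0 7 6 1 5 9 4)| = 7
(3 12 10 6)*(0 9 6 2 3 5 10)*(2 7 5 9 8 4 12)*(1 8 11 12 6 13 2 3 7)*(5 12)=(0 11 5 10 1 8 4 6 9 13 2 7 12)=[11, 8, 7, 3, 6, 10, 9, 12, 4, 13, 1, 5, 0, 2]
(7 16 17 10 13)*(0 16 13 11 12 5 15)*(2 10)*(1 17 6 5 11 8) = (0 16 6 5 15)(1 17 2 10 8)(7 13)(11 12) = [16, 17, 10, 3, 4, 15, 5, 13, 1, 9, 8, 12, 11, 7, 14, 0, 6, 2]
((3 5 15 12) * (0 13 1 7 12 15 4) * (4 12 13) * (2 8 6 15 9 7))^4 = ((0 4)(1 2 8 6 15 9 7 13)(3 5 12))^4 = (1 15)(2 9)(3 5 12)(6 13)(7 8)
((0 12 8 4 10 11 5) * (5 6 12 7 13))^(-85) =((0 7 13 5)(4 10 11 6 12 8))^(-85) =(0 5 13 7)(4 8 12 6 11 10)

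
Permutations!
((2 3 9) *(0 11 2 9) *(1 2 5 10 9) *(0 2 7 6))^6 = (0 7 9 5)(1 10 11 6)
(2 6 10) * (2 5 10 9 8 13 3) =(2 6 9 8 13 3)(5 10) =[0, 1, 6, 2, 4, 10, 9, 7, 13, 8, 5, 11, 12, 3]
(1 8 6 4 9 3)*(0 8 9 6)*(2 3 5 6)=[8, 9, 3, 1, 2, 6, 4, 7, 0, 5]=(0 8)(1 9 5 6 4 2 3)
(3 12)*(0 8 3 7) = (0 8 3 12 7) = [8, 1, 2, 12, 4, 5, 6, 0, 3, 9, 10, 11, 7]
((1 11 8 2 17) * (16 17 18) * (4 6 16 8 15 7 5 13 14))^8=((1 11 15 7 5 13 14 4 6 16 17)(2 18 8))^8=(1 6 13 15 17 4 5 11 16 14 7)(2 8 18)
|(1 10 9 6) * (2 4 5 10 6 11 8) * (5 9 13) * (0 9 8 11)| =6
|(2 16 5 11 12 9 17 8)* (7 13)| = |(2 16 5 11 12 9 17 8)(7 13)| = 8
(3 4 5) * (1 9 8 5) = (1 9 8 5 3 4) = [0, 9, 2, 4, 1, 3, 6, 7, 5, 8]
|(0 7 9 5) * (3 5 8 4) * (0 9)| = |(0 7)(3 5 9 8 4)| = 10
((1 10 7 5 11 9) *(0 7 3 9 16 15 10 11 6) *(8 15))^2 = (0 5)(1 16 15 3)(6 7)(8 10 9 11)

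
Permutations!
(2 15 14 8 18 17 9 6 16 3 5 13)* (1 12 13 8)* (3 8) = (1 12 13 2 15 14)(3 5)(6 16 8 18 17 9) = [0, 12, 15, 5, 4, 3, 16, 7, 18, 6, 10, 11, 13, 2, 1, 14, 8, 9, 17]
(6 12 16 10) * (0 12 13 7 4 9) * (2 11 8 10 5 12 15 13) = (0 15 13 7 4 9)(2 11 8 10 6)(5 12 16) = [15, 1, 11, 3, 9, 12, 2, 4, 10, 0, 6, 8, 16, 7, 14, 13, 5]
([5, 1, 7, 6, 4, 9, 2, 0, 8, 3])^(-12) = (0 9 6 7 5 3 2)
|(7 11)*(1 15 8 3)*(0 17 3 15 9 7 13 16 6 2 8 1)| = 30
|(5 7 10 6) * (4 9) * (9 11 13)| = |(4 11 13 9)(5 7 10 6)| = 4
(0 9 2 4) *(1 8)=(0 9 2 4)(1 8)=[9, 8, 4, 3, 0, 5, 6, 7, 1, 2]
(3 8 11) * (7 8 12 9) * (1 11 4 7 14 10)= [0, 11, 2, 12, 7, 5, 6, 8, 4, 14, 1, 3, 9, 13, 10]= (1 11 3 12 9 14 10)(4 7 8)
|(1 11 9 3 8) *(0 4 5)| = |(0 4 5)(1 11 9 3 8)| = 15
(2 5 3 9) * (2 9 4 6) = (9)(2 5 3 4 6) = [0, 1, 5, 4, 6, 3, 2, 7, 8, 9]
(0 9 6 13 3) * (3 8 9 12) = (0 12 3)(6 13 8 9) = [12, 1, 2, 0, 4, 5, 13, 7, 9, 6, 10, 11, 3, 8]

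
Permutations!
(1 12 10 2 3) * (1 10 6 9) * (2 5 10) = (1 12 6 9)(2 3)(5 10) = [0, 12, 3, 2, 4, 10, 9, 7, 8, 1, 5, 11, 6]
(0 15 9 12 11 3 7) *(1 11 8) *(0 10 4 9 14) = (0 15 14)(1 11 3 7 10 4 9 12 8) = [15, 11, 2, 7, 9, 5, 6, 10, 1, 12, 4, 3, 8, 13, 0, 14]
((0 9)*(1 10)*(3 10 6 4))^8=(1 3 6 10 4)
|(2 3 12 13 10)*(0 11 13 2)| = 12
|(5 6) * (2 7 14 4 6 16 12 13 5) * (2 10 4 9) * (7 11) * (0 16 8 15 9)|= 12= |(0 16 12 13 5 8 15 9 2 11 7 14)(4 6 10)|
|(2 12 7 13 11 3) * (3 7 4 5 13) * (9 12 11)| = 20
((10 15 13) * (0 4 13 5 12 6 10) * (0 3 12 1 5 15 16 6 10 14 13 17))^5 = ((0 4 17)(1 5)(3 12 10 16 6 14 13))^5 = (0 17 4)(1 5)(3 14 16 12 13 6 10)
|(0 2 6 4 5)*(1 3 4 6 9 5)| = 12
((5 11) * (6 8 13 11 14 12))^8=(5 14 12 6 8 13 11)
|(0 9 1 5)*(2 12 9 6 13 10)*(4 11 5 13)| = |(0 6 4 11 5)(1 13 10 2 12 9)| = 30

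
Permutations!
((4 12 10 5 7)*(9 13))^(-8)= (13)(4 10 7 12 5)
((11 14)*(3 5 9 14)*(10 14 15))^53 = ((3 5 9 15 10 14 11))^53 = (3 10 5 14 9 11 15)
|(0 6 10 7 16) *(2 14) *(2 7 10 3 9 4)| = 9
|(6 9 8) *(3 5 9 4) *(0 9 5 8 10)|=12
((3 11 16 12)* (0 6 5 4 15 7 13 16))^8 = (0 12 7 5 11 16 15 6 3 13 4) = ((0 6 5 4 15 7 13 16 12 3 11))^8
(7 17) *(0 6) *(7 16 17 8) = (0 6)(7 8)(16 17) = [6, 1, 2, 3, 4, 5, 0, 8, 7, 9, 10, 11, 12, 13, 14, 15, 17, 16]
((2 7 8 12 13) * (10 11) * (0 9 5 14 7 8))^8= ((0 9 5 14 7)(2 8 12 13)(10 11))^8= (0 14 9 7 5)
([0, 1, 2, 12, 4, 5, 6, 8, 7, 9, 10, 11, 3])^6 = [0, 1, 2, 3, 4, 5, 6, 7, 8, 9, 10, 11, 12]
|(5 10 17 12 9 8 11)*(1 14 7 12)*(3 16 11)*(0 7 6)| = 14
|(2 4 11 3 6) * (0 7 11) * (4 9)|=8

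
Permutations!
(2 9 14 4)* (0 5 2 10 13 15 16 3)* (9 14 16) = (0 5 2 14 4 10 13 15 9 16 3) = [5, 1, 14, 0, 10, 2, 6, 7, 8, 16, 13, 11, 12, 15, 4, 9, 3]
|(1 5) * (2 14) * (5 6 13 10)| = |(1 6 13 10 5)(2 14)| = 10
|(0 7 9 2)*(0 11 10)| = 6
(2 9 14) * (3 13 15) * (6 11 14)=(2 9 6 11 14)(3 13 15)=[0, 1, 9, 13, 4, 5, 11, 7, 8, 6, 10, 14, 12, 15, 2, 3]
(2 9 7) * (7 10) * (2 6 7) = (2 9 10)(6 7) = [0, 1, 9, 3, 4, 5, 7, 6, 8, 10, 2]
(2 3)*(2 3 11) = (2 11) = [0, 1, 11, 3, 4, 5, 6, 7, 8, 9, 10, 2]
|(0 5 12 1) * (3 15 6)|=12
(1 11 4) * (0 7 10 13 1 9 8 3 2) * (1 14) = (0 7 10 13 14 1 11 4 9 8 3 2) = [7, 11, 0, 2, 9, 5, 6, 10, 3, 8, 13, 4, 12, 14, 1]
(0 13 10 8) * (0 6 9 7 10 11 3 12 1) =[13, 0, 2, 12, 4, 5, 9, 10, 6, 7, 8, 3, 1, 11] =(0 13 11 3 12 1)(6 9 7 10 8)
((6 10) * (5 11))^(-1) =(5 11)(6 10)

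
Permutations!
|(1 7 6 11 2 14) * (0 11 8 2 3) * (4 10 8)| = |(0 11 3)(1 7 6 4 10 8 2 14)| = 24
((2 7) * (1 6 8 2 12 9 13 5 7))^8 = (5 9 7 13 12)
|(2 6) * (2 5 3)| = 4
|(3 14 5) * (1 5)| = |(1 5 3 14)| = 4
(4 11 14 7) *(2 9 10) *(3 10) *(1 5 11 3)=(1 5 11 14 7 4 3 10 2 9)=[0, 5, 9, 10, 3, 11, 6, 4, 8, 1, 2, 14, 12, 13, 7]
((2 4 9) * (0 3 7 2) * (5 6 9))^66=(0 7 4 6)(2 5 9 3)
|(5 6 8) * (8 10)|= 4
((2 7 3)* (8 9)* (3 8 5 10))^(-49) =((2 7 8 9 5 10 3))^(-49) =(10)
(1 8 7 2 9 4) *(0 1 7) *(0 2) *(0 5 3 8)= (0 1)(2 9 4 7 5 3 8)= [1, 0, 9, 8, 7, 3, 6, 5, 2, 4]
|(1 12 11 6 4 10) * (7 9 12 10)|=|(1 10)(4 7 9 12 11 6)|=6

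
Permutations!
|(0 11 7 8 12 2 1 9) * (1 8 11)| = 6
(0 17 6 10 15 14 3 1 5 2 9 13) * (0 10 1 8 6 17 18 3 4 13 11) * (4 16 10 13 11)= (0 18 3 8 6 1 5 2 9 4 11)(10 15 14 16)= [18, 5, 9, 8, 11, 2, 1, 7, 6, 4, 15, 0, 12, 13, 16, 14, 10, 17, 3]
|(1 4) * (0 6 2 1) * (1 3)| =6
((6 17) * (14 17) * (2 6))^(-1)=(2 17 14 6)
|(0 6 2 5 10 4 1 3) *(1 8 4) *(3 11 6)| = 6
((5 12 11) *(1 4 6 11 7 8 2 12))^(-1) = ((1 4 6 11 5)(2 12 7 8))^(-1) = (1 5 11 6 4)(2 8 7 12)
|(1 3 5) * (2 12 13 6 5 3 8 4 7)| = 9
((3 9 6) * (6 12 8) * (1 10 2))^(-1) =((1 10 2)(3 9 12 8 6))^(-1) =(1 2 10)(3 6 8 12 9)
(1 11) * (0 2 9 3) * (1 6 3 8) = [2, 11, 9, 0, 4, 5, 3, 7, 1, 8, 10, 6] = (0 2 9 8 1 11 6 3)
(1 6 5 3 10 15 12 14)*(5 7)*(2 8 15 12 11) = (1 6 7 5 3 10 12 14)(2 8 15 11) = [0, 6, 8, 10, 4, 3, 7, 5, 15, 9, 12, 2, 14, 13, 1, 11]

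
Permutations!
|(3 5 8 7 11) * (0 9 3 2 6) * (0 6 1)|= 9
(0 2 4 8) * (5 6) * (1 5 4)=(0 2 1 5 6 4 8)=[2, 5, 1, 3, 8, 6, 4, 7, 0]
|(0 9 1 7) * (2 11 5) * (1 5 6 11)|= |(0 9 5 2 1 7)(6 11)|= 6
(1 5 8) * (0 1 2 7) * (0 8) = (0 1 5)(2 7 8) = [1, 5, 7, 3, 4, 0, 6, 8, 2]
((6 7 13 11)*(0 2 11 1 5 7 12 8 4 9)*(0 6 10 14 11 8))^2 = ((0 2 8 4 9 6 12)(1 5 7 13)(10 14 11))^2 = (0 8 9 12 2 4 6)(1 7)(5 13)(10 11 14)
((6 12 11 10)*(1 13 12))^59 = (1 6 10 11 12 13)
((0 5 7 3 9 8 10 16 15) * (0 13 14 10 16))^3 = ((0 5 7 3 9 8 16 15 13 14 10))^3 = (0 3 16 14 5 9 15 10 7 8 13)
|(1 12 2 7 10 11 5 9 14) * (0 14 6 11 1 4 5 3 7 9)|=|(0 14 4 5)(1 12 2 9 6 11 3 7 10)|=36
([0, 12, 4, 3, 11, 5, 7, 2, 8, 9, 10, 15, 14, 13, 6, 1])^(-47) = [0, 11, 6, 3, 7, 5, 12, 14, 8, 9, 10, 2, 15, 13, 1, 4]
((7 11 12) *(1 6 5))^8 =((1 6 5)(7 11 12))^8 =(1 5 6)(7 12 11)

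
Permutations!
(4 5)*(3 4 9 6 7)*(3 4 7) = [0, 1, 2, 7, 5, 9, 3, 4, 8, 6] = (3 7 4 5 9 6)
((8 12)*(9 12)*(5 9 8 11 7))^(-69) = ((5 9 12 11 7))^(-69) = (5 9 12 11 7)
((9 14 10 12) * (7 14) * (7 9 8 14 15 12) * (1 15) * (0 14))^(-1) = (0 8 12 15 1 7 10 14)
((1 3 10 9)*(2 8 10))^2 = ((1 3 2 8 10 9))^2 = (1 2 10)(3 8 9)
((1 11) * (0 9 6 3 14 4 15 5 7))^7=(0 5 4 3 9 7 15 14 6)(1 11)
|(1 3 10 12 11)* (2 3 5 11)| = 12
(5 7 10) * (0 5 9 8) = (0 5 7 10 9 8) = [5, 1, 2, 3, 4, 7, 6, 10, 0, 8, 9]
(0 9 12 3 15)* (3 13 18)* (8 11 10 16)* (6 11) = (0 9 12 13 18 3 15)(6 11 10 16 8) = [9, 1, 2, 15, 4, 5, 11, 7, 6, 12, 16, 10, 13, 18, 14, 0, 8, 17, 3]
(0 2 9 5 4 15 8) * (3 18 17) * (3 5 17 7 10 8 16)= (0 2 9 17 5 4 15 16 3 18 7 10 8)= [2, 1, 9, 18, 15, 4, 6, 10, 0, 17, 8, 11, 12, 13, 14, 16, 3, 5, 7]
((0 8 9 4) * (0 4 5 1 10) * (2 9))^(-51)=((0 8 2 9 5 1 10))^(-51)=(0 1 9 8 10 5 2)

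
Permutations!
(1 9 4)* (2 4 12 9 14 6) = (1 14 6 2 4)(9 12) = [0, 14, 4, 3, 1, 5, 2, 7, 8, 12, 10, 11, 9, 13, 6]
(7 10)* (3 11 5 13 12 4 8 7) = (3 11 5 13 12 4 8 7 10) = [0, 1, 2, 11, 8, 13, 6, 10, 7, 9, 3, 5, 4, 12]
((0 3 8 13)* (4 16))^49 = ((0 3 8 13)(4 16))^49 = (0 3 8 13)(4 16)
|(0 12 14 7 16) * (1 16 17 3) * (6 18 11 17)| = 11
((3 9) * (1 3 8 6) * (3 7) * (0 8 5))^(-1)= (0 5 9 3 7 1 6 8)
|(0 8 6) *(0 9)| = 4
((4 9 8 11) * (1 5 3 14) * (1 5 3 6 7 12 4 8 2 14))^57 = (1 3)(2 14 5 6 7 12 4 9)(8 11)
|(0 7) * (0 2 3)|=4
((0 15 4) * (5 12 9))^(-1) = (0 4 15)(5 9 12)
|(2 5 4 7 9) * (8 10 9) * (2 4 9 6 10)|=6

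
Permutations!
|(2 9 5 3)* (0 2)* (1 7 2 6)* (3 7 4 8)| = 12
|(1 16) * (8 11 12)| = |(1 16)(8 11 12)| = 6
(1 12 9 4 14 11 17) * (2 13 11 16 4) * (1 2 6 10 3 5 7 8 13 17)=[0, 12, 17, 5, 14, 7, 10, 8, 13, 6, 3, 1, 9, 11, 16, 15, 4, 2]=(1 12 9 6 10 3 5 7 8 13 11)(2 17)(4 14 16)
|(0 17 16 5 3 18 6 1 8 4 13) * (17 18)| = 28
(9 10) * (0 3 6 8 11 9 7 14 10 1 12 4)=[3, 12, 2, 6, 0, 5, 8, 14, 11, 1, 7, 9, 4, 13, 10]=(0 3 6 8 11 9 1 12 4)(7 14 10)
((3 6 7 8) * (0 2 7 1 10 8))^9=((0 2 7)(1 10 8 3 6))^9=(1 6 3 8 10)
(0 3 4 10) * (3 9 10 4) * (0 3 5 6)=(0 9 10 3 5 6)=[9, 1, 2, 5, 4, 6, 0, 7, 8, 10, 3]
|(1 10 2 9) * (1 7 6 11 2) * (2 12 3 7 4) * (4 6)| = |(1 10)(2 9 6 11 12 3 7 4)| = 8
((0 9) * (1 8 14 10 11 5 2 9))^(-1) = (0 9 2 5 11 10 14 8 1)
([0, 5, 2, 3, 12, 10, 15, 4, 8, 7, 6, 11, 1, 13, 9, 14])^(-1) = (1 12 4 7 9 14 15 6 10 5)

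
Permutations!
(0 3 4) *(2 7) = (0 3 4)(2 7) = [3, 1, 7, 4, 0, 5, 6, 2]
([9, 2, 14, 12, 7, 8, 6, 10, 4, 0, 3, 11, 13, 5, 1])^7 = [9, 2, 14, 10, 8, 13, 6, 4, 5, 0, 7, 11, 3, 12, 1]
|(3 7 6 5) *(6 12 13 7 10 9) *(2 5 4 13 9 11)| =|(2 5 3 10 11)(4 13 7 12 9 6)| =30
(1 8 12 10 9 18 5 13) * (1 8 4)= [0, 4, 2, 3, 1, 13, 6, 7, 12, 18, 9, 11, 10, 8, 14, 15, 16, 17, 5]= (1 4)(5 13 8 12 10 9 18)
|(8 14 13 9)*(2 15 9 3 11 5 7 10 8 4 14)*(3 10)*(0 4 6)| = 20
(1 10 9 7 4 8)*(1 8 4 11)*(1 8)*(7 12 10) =(1 7 11 8)(9 12 10) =[0, 7, 2, 3, 4, 5, 6, 11, 1, 12, 9, 8, 10]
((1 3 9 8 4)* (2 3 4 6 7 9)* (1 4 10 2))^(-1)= (1 3 2 10)(6 8 9 7)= ((1 10 2 3)(6 7 9 8))^(-1)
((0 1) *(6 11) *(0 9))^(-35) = (0 1 9)(6 11) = ((0 1 9)(6 11))^(-35)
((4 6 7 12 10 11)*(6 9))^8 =(4 9 6 7 12 10 11)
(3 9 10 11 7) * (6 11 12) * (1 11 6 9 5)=(1 11 7 3 5)(9 10 12)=[0, 11, 2, 5, 4, 1, 6, 3, 8, 10, 12, 7, 9]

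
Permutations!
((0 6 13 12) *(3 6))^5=(13)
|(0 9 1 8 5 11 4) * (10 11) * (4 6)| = |(0 9 1 8 5 10 11 6 4)| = 9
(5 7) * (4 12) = (4 12)(5 7) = [0, 1, 2, 3, 12, 7, 6, 5, 8, 9, 10, 11, 4]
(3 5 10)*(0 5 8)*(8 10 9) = [5, 1, 2, 10, 4, 9, 6, 7, 0, 8, 3] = (0 5 9 8)(3 10)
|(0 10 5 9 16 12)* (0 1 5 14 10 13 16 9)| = |(0 13 16 12 1 5)(10 14)| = 6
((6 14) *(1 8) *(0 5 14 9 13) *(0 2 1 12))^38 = ((0 5 14 6 9 13 2 1 8 12))^38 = (0 8 2 9 14)(1 13 6 5 12)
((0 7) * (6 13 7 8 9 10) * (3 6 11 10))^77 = (13)(10 11)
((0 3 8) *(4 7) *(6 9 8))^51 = ((0 3 6 9 8)(4 7))^51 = (0 3 6 9 8)(4 7)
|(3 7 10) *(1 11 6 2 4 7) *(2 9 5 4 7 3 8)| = 28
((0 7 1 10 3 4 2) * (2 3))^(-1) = (0 2 10 1 7)(3 4)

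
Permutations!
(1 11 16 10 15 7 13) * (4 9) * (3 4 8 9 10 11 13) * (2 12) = (1 13)(2 12)(3 4 10 15 7)(8 9)(11 16) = [0, 13, 12, 4, 10, 5, 6, 3, 9, 8, 15, 16, 2, 1, 14, 7, 11]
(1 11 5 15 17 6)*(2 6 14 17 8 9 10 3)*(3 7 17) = (1 11 5 15 8 9 10 7 17 14 3 2 6) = [0, 11, 6, 2, 4, 15, 1, 17, 9, 10, 7, 5, 12, 13, 3, 8, 16, 14]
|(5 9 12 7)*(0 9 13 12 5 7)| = 5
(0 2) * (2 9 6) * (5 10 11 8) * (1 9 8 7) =(0 8 5 10 11 7 1 9 6 2) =[8, 9, 0, 3, 4, 10, 2, 1, 5, 6, 11, 7]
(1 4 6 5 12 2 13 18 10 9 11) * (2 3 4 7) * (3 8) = (1 7 2 13 18 10 9 11)(3 4 6 5 12 8) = [0, 7, 13, 4, 6, 12, 5, 2, 3, 11, 9, 1, 8, 18, 14, 15, 16, 17, 10]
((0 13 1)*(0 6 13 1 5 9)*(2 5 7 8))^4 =(0 7 9 13 5 6 2 1 8)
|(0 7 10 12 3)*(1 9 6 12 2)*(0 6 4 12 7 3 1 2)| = 20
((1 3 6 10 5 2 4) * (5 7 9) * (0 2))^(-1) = (0 5 9 7 10 6 3 1 4 2)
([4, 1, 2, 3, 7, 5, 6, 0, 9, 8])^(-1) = [7, 1, 2, 3, 0, 5, 6, 4, 9, 8]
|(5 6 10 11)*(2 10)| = 5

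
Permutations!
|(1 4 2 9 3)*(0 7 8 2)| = |(0 7 8 2 9 3 1 4)| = 8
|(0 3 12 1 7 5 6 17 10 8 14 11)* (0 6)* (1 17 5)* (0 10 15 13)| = |(0 3 12 17 15 13)(1 7)(5 10 8 14 11 6)| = 6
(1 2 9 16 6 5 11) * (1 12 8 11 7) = (1 2 9 16 6 5 7)(8 11 12) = [0, 2, 9, 3, 4, 7, 5, 1, 11, 16, 10, 12, 8, 13, 14, 15, 6]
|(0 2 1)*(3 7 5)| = 3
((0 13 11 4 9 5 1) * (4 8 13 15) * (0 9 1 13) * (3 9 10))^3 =((0 15 4 1 10 3 9 5 13 11 8))^3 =(0 1 9 11 15 10 5 8 4 3 13)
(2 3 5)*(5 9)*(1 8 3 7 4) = (1 8 3 9 5 2 7 4) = [0, 8, 7, 9, 1, 2, 6, 4, 3, 5]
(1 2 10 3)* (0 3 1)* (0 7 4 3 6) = (0 6)(1 2 10)(3 7 4) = [6, 2, 10, 7, 3, 5, 0, 4, 8, 9, 1]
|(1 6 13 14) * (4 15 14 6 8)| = |(1 8 4 15 14)(6 13)| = 10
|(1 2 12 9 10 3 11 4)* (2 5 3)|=20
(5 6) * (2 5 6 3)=(6)(2 5 3)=[0, 1, 5, 2, 4, 3, 6]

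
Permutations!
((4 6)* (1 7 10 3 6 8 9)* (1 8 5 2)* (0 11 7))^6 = (0 4 7 2 3)(1 6 11 5 10)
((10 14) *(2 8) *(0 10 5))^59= (0 5 14 10)(2 8)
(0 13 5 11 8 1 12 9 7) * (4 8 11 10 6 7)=[13, 12, 2, 3, 8, 10, 7, 0, 1, 4, 6, 11, 9, 5]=(0 13 5 10 6 7)(1 12 9 4 8)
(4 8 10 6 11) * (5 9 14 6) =(4 8 10 5 9 14 6 11) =[0, 1, 2, 3, 8, 9, 11, 7, 10, 14, 5, 4, 12, 13, 6]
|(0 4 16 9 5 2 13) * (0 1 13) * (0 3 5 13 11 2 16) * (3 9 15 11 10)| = |(0 4)(1 10 3 5 16 15 11 2 9 13)| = 10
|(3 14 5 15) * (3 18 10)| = |(3 14 5 15 18 10)| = 6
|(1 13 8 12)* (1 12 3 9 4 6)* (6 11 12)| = 9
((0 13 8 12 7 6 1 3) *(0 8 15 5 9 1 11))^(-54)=((0 13 15 5 9 1 3 8 12 7 6 11))^(-54)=(0 3)(1 11)(5 7)(6 9)(8 13)(12 15)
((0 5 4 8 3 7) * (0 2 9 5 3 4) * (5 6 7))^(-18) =((0 3 5)(2 9 6 7)(4 8))^(-18) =(2 6)(7 9)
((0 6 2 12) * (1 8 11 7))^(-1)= (0 12 2 6)(1 7 11 8)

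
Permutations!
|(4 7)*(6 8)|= |(4 7)(6 8)|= 2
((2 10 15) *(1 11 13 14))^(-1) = (1 14 13 11)(2 15 10)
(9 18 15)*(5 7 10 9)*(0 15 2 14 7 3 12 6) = (0 15 5 3 12 6)(2 14 7 10 9 18) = [15, 1, 14, 12, 4, 3, 0, 10, 8, 18, 9, 11, 6, 13, 7, 5, 16, 17, 2]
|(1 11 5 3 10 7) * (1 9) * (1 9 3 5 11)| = 3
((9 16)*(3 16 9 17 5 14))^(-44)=(3 16 17 5 14)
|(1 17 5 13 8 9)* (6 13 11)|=|(1 17 5 11 6 13 8 9)|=8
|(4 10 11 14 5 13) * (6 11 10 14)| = |(4 14 5 13)(6 11)| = 4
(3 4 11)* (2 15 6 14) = [0, 1, 15, 4, 11, 5, 14, 7, 8, 9, 10, 3, 12, 13, 2, 6] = (2 15 6 14)(3 4 11)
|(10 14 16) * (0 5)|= |(0 5)(10 14 16)|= 6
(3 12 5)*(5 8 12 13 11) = [0, 1, 2, 13, 4, 3, 6, 7, 12, 9, 10, 5, 8, 11] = (3 13 11 5)(8 12)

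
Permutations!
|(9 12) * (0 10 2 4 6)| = |(0 10 2 4 6)(9 12)| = 10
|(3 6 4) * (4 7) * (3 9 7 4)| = |(3 6 4 9 7)| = 5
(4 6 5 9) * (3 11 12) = (3 11 12)(4 6 5 9) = [0, 1, 2, 11, 6, 9, 5, 7, 8, 4, 10, 12, 3]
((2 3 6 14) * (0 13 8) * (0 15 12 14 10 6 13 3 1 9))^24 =(0 15 1 13 14)(2 3 12 9 8)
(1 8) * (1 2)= (1 8 2)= [0, 8, 1, 3, 4, 5, 6, 7, 2]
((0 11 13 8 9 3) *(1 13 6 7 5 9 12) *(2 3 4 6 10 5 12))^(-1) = (0 3 2 8 13 1 12 7 6 4 9 5 10 11)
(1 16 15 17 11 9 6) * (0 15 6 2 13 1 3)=(0 15 17 11 9 2 13 1 16 6 3)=[15, 16, 13, 0, 4, 5, 3, 7, 8, 2, 10, 9, 12, 1, 14, 17, 6, 11]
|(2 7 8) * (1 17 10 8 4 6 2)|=4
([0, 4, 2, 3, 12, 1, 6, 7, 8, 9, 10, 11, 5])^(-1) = [0, 5, 2, 3, 1, 12, 6, 7, 8, 9, 10, 11, 4]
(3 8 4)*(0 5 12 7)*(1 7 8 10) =(0 5 12 8 4 3 10 1 7) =[5, 7, 2, 10, 3, 12, 6, 0, 4, 9, 1, 11, 8]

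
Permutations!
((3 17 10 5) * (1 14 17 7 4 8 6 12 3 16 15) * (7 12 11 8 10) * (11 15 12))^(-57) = (1 15 6 8 11 3 12 16 5 10 4 7 17 14)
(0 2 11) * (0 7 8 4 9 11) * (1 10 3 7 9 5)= (0 2)(1 10 3 7 8 4 5)(9 11)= [2, 10, 0, 7, 5, 1, 6, 8, 4, 11, 3, 9]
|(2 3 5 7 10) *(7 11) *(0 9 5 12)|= |(0 9 5 11 7 10 2 3 12)|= 9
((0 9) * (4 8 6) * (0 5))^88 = ((0 9 5)(4 8 6))^88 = (0 9 5)(4 8 6)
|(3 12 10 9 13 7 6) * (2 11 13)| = |(2 11 13 7 6 3 12 10 9)| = 9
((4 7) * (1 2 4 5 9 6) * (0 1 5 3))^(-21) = ((0 1 2 4 7 3)(5 9 6))^(-21) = (9)(0 4)(1 7)(2 3)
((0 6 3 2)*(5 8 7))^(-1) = ((0 6 3 2)(5 8 7))^(-1) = (0 2 3 6)(5 7 8)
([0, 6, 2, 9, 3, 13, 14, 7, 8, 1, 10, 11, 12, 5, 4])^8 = [0, 14, 2, 1, 9, 5, 4, 7, 8, 6, 10, 11, 12, 13, 3]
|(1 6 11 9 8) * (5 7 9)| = 7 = |(1 6 11 5 7 9 8)|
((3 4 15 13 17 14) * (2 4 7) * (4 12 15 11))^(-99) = ((2 12 15 13 17 14 3 7)(4 11))^(-99) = (2 14 15 7 17 12 3 13)(4 11)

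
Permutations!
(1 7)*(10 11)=[0, 7, 2, 3, 4, 5, 6, 1, 8, 9, 11, 10]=(1 7)(10 11)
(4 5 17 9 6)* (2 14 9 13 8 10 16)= (2 14 9 6 4 5 17 13 8 10 16)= [0, 1, 14, 3, 5, 17, 4, 7, 10, 6, 16, 11, 12, 8, 9, 15, 2, 13]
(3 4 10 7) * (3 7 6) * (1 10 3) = (1 10 6)(3 4) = [0, 10, 2, 4, 3, 5, 1, 7, 8, 9, 6]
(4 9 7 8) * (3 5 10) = (3 5 10)(4 9 7 8) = [0, 1, 2, 5, 9, 10, 6, 8, 4, 7, 3]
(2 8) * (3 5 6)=(2 8)(3 5 6)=[0, 1, 8, 5, 4, 6, 3, 7, 2]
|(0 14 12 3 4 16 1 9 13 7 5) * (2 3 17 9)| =|(0 14 12 17 9 13 7 5)(1 2 3 4 16)| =40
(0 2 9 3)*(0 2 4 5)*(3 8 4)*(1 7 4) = [3, 7, 9, 2, 5, 0, 6, 4, 1, 8] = (0 3 2 9 8 1 7 4 5)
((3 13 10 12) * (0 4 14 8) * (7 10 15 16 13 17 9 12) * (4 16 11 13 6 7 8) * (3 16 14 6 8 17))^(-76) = (0 14 4 6 7 10 17 9 12 16 8)(11 15 13)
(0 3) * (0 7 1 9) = (0 3 7 1 9) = [3, 9, 2, 7, 4, 5, 6, 1, 8, 0]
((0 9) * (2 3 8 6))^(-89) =(0 9)(2 6 8 3)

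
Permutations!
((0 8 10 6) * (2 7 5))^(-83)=(0 8 10 6)(2 7 5)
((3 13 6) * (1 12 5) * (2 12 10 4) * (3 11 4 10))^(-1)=((1 3 13 6 11 4 2 12 5))^(-1)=(1 5 12 2 4 11 6 13 3)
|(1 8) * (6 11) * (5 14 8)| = |(1 5 14 8)(6 11)| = 4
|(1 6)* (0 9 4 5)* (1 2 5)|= |(0 9 4 1 6 2 5)|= 7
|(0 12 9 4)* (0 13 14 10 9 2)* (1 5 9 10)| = 6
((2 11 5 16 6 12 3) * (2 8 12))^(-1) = (2 6 16 5 11)(3 12 8)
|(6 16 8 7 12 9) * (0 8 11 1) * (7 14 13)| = 11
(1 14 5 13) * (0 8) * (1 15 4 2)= [8, 14, 1, 3, 2, 13, 6, 7, 0, 9, 10, 11, 12, 15, 5, 4]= (0 8)(1 14 5 13 15 4 2)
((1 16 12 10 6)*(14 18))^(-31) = ((1 16 12 10 6)(14 18))^(-31) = (1 6 10 12 16)(14 18)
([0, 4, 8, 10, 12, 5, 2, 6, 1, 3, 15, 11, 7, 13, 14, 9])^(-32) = (15)(1 7 8 12 2 4 6)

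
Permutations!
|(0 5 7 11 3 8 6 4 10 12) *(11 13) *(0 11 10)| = 11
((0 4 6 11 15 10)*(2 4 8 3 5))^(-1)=(0 10 15 11 6 4 2 5 3 8)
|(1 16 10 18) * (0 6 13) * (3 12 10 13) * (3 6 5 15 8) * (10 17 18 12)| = |(0 5 15 8 3 10 12 17 18 1 16 13)| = 12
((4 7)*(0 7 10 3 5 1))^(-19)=(0 4 3 1 7 10 5)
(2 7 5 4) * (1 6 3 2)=(1 6 3 2 7 5 4)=[0, 6, 7, 2, 1, 4, 3, 5]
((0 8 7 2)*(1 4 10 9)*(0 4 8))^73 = (1 2 9 7 10 8 4)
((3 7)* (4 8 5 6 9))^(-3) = ((3 7)(4 8 5 6 9))^(-3) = (3 7)(4 5 9 8 6)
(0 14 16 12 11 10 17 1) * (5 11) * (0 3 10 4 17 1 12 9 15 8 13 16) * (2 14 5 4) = [5, 3, 14, 10, 17, 11, 6, 7, 13, 15, 1, 2, 4, 16, 0, 8, 9, 12] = (0 5 11 2 14)(1 3 10)(4 17 12)(8 13 16 9 15)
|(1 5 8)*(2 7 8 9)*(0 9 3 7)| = 15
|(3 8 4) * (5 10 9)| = 3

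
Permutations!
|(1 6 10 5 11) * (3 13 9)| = |(1 6 10 5 11)(3 13 9)| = 15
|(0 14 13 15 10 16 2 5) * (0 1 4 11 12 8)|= |(0 14 13 15 10 16 2 5 1 4 11 12 8)|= 13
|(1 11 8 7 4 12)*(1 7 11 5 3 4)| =6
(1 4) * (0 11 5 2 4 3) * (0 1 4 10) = (0 11 5 2 10)(1 3) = [11, 3, 10, 1, 4, 2, 6, 7, 8, 9, 0, 5]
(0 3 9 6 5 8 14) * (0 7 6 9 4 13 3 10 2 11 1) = [10, 0, 11, 4, 13, 8, 5, 6, 14, 9, 2, 1, 12, 3, 7] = (0 10 2 11 1)(3 4 13)(5 8 14 7 6)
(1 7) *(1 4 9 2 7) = (2 7 4 9) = [0, 1, 7, 3, 9, 5, 6, 4, 8, 2]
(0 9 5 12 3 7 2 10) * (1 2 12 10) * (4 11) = (0 9 5 10)(1 2)(3 7 12)(4 11) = [9, 2, 1, 7, 11, 10, 6, 12, 8, 5, 0, 4, 3]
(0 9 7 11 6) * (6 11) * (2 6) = (11)(0 9 7 2 6) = [9, 1, 6, 3, 4, 5, 0, 2, 8, 7, 10, 11]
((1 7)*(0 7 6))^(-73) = (0 6 1 7)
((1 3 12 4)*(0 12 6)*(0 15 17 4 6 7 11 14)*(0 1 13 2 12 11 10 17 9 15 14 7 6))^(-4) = (0 4 11 13 7 2 10 12 17) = ((0 11 7 10 17 4 13 2 12)(1 3 6 14)(9 15))^(-4)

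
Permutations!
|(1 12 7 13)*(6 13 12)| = 6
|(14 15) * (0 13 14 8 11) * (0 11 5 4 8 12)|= |(0 13 14 15 12)(4 8 5)|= 15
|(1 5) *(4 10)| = 2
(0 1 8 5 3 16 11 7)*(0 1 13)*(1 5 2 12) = (0 13)(1 8 2 12)(3 16 11 7 5) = [13, 8, 12, 16, 4, 3, 6, 5, 2, 9, 10, 7, 1, 0, 14, 15, 11]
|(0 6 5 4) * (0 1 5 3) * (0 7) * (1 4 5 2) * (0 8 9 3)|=4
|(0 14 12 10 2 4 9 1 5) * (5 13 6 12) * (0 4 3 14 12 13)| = 10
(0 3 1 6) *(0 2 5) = (0 3 1 6 2 5) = [3, 6, 5, 1, 4, 0, 2]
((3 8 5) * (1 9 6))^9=((1 9 6)(3 8 5))^9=(9)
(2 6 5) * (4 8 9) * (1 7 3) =(1 7 3)(2 6 5)(4 8 9) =[0, 7, 6, 1, 8, 2, 5, 3, 9, 4]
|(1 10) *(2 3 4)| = |(1 10)(2 3 4)| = 6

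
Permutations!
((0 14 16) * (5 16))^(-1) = (0 16 5 14)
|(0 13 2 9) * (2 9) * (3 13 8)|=|(0 8 3 13 9)|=5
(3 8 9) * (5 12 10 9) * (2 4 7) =(2 4 7)(3 8 5 12 10 9) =[0, 1, 4, 8, 7, 12, 6, 2, 5, 3, 9, 11, 10]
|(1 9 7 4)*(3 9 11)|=|(1 11 3 9 7 4)|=6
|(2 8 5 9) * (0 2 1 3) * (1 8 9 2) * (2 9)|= |(0 1 3)(5 9 8)|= 3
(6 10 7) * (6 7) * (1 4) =(1 4)(6 10) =[0, 4, 2, 3, 1, 5, 10, 7, 8, 9, 6]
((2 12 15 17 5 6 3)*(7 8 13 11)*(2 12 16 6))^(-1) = (2 5 17 15 12 3 6 16)(7 11 13 8)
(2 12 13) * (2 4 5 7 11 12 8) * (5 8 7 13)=(2 7 11 12 5 13 4 8)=[0, 1, 7, 3, 8, 13, 6, 11, 2, 9, 10, 12, 5, 4]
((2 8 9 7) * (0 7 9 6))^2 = ((9)(0 7 2 8 6))^2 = (9)(0 2 6 7 8)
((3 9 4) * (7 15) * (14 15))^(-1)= ((3 9 4)(7 14 15))^(-1)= (3 4 9)(7 15 14)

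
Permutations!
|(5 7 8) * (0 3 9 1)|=|(0 3 9 1)(5 7 8)|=12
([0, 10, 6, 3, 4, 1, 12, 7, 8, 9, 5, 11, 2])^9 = (12)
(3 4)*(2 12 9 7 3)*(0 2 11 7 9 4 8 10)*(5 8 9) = (0 2 12 4 11 7 3 9 5 8 10) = [2, 1, 12, 9, 11, 8, 6, 3, 10, 5, 0, 7, 4]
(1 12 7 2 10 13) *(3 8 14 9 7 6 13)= [0, 12, 10, 8, 4, 5, 13, 2, 14, 7, 3, 11, 6, 1, 9]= (1 12 6 13)(2 10 3 8 14 9 7)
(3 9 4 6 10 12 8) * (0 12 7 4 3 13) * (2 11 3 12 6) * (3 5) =(0 6 10 7 4 2 11 5 3 9 12 8 13) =[6, 1, 11, 9, 2, 3, 10, 4, 13, 12, 7, 5, 8, 0]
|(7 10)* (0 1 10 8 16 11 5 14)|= |(0 1 10 7 8 16 11 5 14)|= 9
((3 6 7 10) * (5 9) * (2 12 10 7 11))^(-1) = (2 11 6 3 10 12)(5 9)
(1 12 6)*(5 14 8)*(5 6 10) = (1 12 10 5 14 8 6) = [0, 12, 2, 3, 4, 14, 1, 7, 6, 9, 5, 11, 10, 13, 8]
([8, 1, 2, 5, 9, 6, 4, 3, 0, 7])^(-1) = (0 8)(3 7 9 4 6 5)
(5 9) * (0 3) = (0 3)(5 9) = [3, 1, 2, 0, 4, 9, 6, 7, 8, 5]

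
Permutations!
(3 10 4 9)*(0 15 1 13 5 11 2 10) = (0 15 1 13 5 11 2 10 4 9 3) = [15, 13, 10, 0, 9, 11, 6, 7, 8, 3, 4, 2, 12, 5, 14, 1]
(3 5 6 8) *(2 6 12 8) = [0, 1, 6, 5, 4, 12, 2, 7, 3, 9, 10, 11, 8] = (2 6)(3 5 12 8)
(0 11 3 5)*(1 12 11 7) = (0 7 1 12 11 3 5) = [7, 12, 2, 5, 4, 0, 6, 1, 8, 9, 10, 3, 11]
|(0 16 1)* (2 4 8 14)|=12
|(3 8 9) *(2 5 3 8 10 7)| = 10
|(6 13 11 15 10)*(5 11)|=6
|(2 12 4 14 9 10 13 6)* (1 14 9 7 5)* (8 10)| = 8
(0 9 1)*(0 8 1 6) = (0 9 6)(1 8) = [9, 8, 2, 3, 4, 5, 0, 7, 1, 6]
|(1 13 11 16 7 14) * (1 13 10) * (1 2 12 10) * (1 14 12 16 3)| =|(1 14 13 11 3)(2 16 7 12 10)| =5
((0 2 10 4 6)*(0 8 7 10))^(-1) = (0 2)(4 10 7 8 6)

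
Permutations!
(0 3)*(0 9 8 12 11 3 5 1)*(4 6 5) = [4, 0, 2, 9, 6, 1, 5, 7, 12, 8, 10, 3, 11] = (0 4 6 5 1)(3 9 8 12 11)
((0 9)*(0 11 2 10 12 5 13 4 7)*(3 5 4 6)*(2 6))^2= (0 11 3 13 10 4)(2 12 7 9 6 5)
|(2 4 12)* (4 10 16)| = 5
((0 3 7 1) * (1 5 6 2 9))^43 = (0 5 9 3 6 1 7 2)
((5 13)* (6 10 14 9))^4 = (14)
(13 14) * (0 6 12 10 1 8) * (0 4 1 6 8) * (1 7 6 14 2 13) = [8, 0, 13, 3, 7, 5, 12, 6, 4, 9, 14, 11, 10, 2, 1] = (0 8 4 7 6 12 10 14 1)(2 13)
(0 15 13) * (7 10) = (0 15 13)(7 10) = [15, 1, 2, 3, 4, 5, 6, 10, 8, 9, 7, 11, 12, 0, 14, 13]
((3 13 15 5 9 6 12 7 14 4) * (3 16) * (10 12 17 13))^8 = (3 10 12 7 14 4 16)(5 6 13)(9 17 15)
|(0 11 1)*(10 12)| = |(0 11 1)(10 12)| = 6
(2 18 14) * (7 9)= (2 18 14)(7 9)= [0, 1, 18, 3, 4, 5, 6, 9, 8, 7, 10, 11, 12, 13, 2, 15, 16, 17, 14]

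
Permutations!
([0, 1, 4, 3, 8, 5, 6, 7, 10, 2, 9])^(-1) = (2 9 10 8 4)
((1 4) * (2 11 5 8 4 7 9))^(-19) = ((1 7 9 2 11 5 8 4))^(-19) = (1 5 9 4 11 7 8 2)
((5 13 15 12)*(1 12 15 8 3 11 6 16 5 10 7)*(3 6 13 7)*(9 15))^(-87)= ((1 12 10 3 11 13 8 6 16 5 7)(9 15))^(-87)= (1 12 10 3 11 13 8 6 16 5 7)(9 15)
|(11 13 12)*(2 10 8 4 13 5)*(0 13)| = |(0 13 12 11 5 2 10 8 4)| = 9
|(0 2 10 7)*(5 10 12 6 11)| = 8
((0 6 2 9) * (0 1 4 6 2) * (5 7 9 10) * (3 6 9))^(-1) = (0 6 3 7 5 10 2)(1 9 4)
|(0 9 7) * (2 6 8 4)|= |(0 9 7)(2 6 8 4)|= 12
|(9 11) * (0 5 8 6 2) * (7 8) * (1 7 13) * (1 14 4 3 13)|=28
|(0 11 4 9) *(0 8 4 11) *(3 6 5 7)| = 12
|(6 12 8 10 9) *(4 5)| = 10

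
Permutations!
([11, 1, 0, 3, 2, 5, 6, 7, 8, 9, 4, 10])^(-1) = (0 2 4 10 11)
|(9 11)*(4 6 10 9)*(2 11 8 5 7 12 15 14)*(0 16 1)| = |(0 16 1)(2 11 4 6 10 9 8 5 7 12 15 14)| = 12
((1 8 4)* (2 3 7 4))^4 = (1 7 2)(3 8 4) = ((1 8 2 3 7 4))^4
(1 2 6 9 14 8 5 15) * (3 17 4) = [0, 2, 6, 17, 3, 15, 9, 7, 5, 14, 10, 11, 12, 13, 8, 1, 16, 4] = (1 2 6 9 14 8 5 15)(3 17 4)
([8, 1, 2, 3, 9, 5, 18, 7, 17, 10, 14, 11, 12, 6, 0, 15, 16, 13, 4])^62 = (0 17 6 4 10)(8 13 18 9 14)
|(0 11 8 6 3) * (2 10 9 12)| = |(0 11 8 6 3)(2 10 9 12)| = 20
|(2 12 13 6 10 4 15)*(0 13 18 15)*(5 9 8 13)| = 8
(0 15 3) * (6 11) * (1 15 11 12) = (0 11 6 12 1 15 3) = [11, 15, 2, 0, 4, 5, 12, 7, 8, 9, 10, 6, 1, 13, 14, 3]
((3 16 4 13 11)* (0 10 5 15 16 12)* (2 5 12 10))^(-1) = (0 12 10 3 11 13 4 16 15 5 2)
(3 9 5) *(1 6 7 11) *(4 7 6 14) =(1 14 4 7 11)(3 9 5) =[0, 14, 2, 9, 7, 3, 6, 11, 8, 5, 10, 1, 12, 13, 4]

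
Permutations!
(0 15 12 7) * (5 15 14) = [14, 1, 2, 3, 4, 15, 6, 0, 8, 9, 10, 11, 7, 13, 5, 12] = (0 14 5 15 12 7)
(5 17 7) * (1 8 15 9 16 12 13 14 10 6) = (1 8 15 9 16 12 13 14 10 6)(5 17 7) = [0, 8, 2, 3, 4, 17, 1, 5, 15, 16, 6, 11, 13, 14, 10, 9, 12, 7]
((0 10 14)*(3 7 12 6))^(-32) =(0 10 14)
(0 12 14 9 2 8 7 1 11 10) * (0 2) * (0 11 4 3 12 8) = (0 8 7 1 4 3 12 14 9 11 10 2) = [8, 4, 0, 12, 3, 5, 6, 1, 7, 11, 2, 10, 14, 13, 9]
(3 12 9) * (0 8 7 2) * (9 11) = (0 8 7 2)(3 12 11 9) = [8, 1, 0, 12, 4, 5, 6, 2, 7, 3, 10, 9, 11]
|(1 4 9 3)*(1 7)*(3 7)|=4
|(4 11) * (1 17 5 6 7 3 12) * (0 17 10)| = 18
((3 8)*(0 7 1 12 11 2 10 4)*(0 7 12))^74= (0 11 10 7)(1 12 2 4)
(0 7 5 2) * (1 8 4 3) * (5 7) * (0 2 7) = (0 5 7)(1 8 4 3) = [5, 8, 2, 1, 3, 7, 6, 0, 4]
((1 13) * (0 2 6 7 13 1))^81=((0 2 6 7 13))^81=(0 2 6 7 13)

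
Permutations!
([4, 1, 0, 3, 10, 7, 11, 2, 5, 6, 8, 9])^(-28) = (6 9 11)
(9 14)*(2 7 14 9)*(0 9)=(0 9)(2 7 14)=[9, 1, 7, 3, 4, 5, 6, 14, 8, 0, 10, 11, 12, 13, 2]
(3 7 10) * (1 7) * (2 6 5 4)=(1 7 10 3)(2 6 5 4)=[0, 7, 6, 1, 2, 4, 5, 10, 8, 9, 3]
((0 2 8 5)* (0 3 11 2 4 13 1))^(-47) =((0 4 13 1)(2 8 5 3 11))^(-47) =(0 4 13 1)(2 3 8 11 5)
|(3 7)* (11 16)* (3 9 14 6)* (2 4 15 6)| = |(2 4 15 6 3 7 9 14)(11 16)| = 8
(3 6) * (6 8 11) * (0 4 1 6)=(0 4 1 6 3 8 11)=[4, 6, 2, 8, 1, 5, 3, 7, 11, 9, 10, 0]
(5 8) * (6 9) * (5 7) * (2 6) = (2 6 9)(5 8 7) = [0, 1, 6, 3, 4, 8, 9, 5, 7, 2]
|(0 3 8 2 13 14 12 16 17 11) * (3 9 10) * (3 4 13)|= 30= |(0 9 10 4 13 14 12 16 17 11)(2 3 8)|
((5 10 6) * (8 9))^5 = (5 6 10)(8 9)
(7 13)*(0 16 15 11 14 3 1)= [16, 0, 2, 1, 4, 5, 6, 13, 8, 9, 10, 14, 12, 7, 3, 11, 15]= (0 16 15 11 14 3 1)(7 13)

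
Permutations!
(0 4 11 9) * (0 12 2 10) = [4, 1, 10, 3, 11, 5, 6, 7, 8, 12, 0, 9, 2] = (0 4 11 9 12 2 10)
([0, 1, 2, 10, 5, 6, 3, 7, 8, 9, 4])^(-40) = (10)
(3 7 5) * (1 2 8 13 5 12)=(1 2 8 13 5 3 7 12)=[0, 2, 8, 7, 4, 3, 6, 12, 13, 9, 10, 11, 1, 5]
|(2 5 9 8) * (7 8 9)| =4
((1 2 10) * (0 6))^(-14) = (1 2 10) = ((0 6)(1 2 10))^(-14)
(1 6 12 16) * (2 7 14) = (1 6 12 16)(2 7 14) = [0, 6, 7, 3, 4, 5, 12, 14, 8, 9, 10, 11, 16, 13, 2, 15, 1]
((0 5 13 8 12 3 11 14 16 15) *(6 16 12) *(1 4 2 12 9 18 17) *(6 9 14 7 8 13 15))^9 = ((0 5 15)(1 4 2 12 3 11 7 8 9 18 17)(6 16))^9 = (1 18 8 11 12 4 17 9 7 3 2)(6 16)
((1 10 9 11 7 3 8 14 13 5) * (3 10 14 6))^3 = (1 5 13 14)(7 11 9 10)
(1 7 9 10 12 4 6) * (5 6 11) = (1 7 9 10 12 4 11 5 6) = [0, 7, 2, 3, 11, 6, 1, 9, 8, 10, 12, 5, 4]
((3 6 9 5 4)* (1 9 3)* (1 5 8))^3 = (9)(3 6)(4 5)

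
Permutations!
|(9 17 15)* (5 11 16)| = 3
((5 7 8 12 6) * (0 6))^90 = ((0 6 5 7 8 12))^90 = (12)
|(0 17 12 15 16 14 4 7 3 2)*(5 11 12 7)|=35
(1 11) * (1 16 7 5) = (1 11 16 7 5) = [0, 11, 2, 3, 4, 1, 6, 5, 8, 9, 10, 16, 12, 13, 14, 15, 7]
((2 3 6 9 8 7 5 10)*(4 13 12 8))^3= ((2 3 6 9 4 13 12 8 7 5 10))^3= (2 9 12 5 3 4 8 10 6 13 7)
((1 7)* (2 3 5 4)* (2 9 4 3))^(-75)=(1 7)(3 5)(4 9)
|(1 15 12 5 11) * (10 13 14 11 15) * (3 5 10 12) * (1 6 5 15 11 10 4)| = 6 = |(1 12 4)(3 15)(5 11 6)(10 13 14)|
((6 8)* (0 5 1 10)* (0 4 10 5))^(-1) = ((1 5)(4 10)(6 8))^(-1) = (1 5)(4 10)(6 8)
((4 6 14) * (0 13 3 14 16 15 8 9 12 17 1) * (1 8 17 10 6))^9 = ((0 13 3 14 4 1)(6 16 15 17 8 9 12 10))^9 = (0 14)(1 3)(4 13)(6 16 15 17 8 9 12 10)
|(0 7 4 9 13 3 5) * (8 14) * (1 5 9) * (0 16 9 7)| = |(1 5 16 9 13 3 7 4)(8 14)| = 8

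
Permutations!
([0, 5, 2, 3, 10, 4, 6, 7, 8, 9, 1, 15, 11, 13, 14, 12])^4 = [0, 1, 2, 3, 4, 5, 6, 7, 8, 9, 10, 15, 11, 13, 14, 12]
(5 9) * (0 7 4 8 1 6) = [7, 6, 2, 3, 8, 9, 0, 4, 1, 5] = (0 7 4 8 1 6)(5 9)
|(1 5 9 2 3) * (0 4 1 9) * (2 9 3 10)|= |(0 4 1 5)(2 10)|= 4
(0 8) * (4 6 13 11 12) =(0 8)(4 6 13 11 12) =[8, 1, 2, 3, 6, 5, 13, 7, 0, 9, 10, 12, 4, 11]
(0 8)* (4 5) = [8, 1, 2, 3, 5, 4, 6, 7, 0] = (0 8)(4 5)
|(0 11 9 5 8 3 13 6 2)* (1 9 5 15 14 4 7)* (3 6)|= 6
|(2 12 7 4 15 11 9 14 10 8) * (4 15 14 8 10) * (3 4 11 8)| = |(2 12 7 15 8)(3 4 14 11 9)| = 5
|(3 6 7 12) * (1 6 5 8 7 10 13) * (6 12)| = |(1 12 3 5 8 7 6 10 13)| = 9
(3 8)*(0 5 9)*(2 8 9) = [5, 1, 8, 9, 4, 2, 6, 7, 3, 0] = (0 5 2 8 3 9)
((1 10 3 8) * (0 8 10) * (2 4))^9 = (2 4)(3 10)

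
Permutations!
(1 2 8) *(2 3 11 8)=[0, 3, 2, 11, 4, 5, 6, 7, 1, 9, 10, 8]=(1 3 11 8)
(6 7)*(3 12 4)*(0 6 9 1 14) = (0 6 7 9 1 14)(3 12 4) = [6, 14, 2, 12, 3, 5, 7, 9, 8, 1, 10, 11, 4, 13, 0]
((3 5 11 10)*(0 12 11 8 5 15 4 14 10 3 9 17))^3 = (0 3 14 17 11 4 9 12 15 10)(5 8)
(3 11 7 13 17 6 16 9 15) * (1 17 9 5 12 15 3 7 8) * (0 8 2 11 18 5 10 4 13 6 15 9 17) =(0 8 1)(2 11)(3 18 5 12 9)(4 13 17 15 7 6 16 10) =[8, 0, 11, 18, 13, 12, 16, 6, 1, 3, 4, 2, 9, 17, 14, 7, 10, 15, 5]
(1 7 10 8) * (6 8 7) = (1 6 8)(7 10) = [0, 6, 2, 3, 4, 5, 8, 10, 1, 9, 7]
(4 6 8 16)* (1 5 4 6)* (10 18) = (1 5 4)(6 8 16)(10 18) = [0, 5, 2, 3, 1, 4, 8, 7, 16, 9, 18, 11, 12, 13, 14, 15, 6, 17, 10]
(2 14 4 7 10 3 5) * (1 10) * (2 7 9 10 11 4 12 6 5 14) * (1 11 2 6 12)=(1 2 6 5 7 11 4 9 10 3 14)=[0, 2, 6, 14, 9, 7, 5, 11, 8, 10, 3, 4, 12, 13, 1]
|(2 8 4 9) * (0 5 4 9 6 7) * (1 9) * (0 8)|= 9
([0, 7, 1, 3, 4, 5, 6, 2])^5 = [0, 2, 7, 3, 4, 5, 6, 1]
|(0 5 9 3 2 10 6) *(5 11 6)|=15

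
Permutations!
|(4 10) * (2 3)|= 2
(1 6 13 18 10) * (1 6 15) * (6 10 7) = (1 15)(6 13 18 7) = [0, 15, 2, 3, 4, 5, 13, 6, 8, 9, 10, 11, 12, 18, 14, 1, 16, 17, 7]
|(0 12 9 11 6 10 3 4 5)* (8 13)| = |(0 12 9 11 6 10 3 4 5)(8 13)| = 18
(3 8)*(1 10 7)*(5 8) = (1 10 7)(3 5 8) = [0, 10, 2, 5, 4, 8, 6, 1, 3, 9, 7]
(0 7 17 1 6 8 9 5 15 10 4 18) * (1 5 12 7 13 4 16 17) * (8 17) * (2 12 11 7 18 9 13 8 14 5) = (0 8 13 4 9 11 7 1 6 17 2 12 18)(5 15 10 16 14) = [8, 6, 12, 3, 9, 15, 17, 1, 13, 11, 16, 7, 18, 4, 5, 10, 14, 2, 0]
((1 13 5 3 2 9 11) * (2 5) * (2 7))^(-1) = (1 11 9 2 7 13)(3 5)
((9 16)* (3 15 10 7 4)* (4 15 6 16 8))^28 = ((3 6 16 9 8 4)(7 15 10))^28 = (3 8 16)(4 9 6)(7 15 10)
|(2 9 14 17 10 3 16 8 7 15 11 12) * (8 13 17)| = |(2 9 14 8 7 15 11 12)(3 16 13 17 10)| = 40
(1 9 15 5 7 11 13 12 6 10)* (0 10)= [10, 9, 2, 3, 4, 7, 0, 11, 8, 15, 1, 13, 6, 12, 14, 5]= (0 10 1 9 15 5 7 11 13 12 6)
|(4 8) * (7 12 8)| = 4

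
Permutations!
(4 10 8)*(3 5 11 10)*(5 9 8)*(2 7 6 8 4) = [0, 1, 7, 9, 3, 11, 8, 6, 2, 4, 5, 10] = (2 7 6 8)(3 9 4)(5 11 10)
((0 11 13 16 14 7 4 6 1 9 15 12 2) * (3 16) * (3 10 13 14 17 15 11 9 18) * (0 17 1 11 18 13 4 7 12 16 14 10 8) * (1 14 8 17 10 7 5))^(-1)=(0 8 3 18 9)(1 5 7 11 6 4 10 2 12 14 16 15 17 13)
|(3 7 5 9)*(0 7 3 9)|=|(9)(0 7 5)|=3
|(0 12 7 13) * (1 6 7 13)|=3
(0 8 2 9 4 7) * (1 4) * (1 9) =(9)(0 8 2 1 4 7) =[8, 4, 1, 3, 7, 5, 6, 0, 2, 9]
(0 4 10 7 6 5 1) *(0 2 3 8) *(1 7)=(0 4 10 1 2 3 8)(5 7 6)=[4, 2, 3, 8, 10, 7, 5, 6, 0, 9, 1]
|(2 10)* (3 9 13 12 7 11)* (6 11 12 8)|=|(2 10)(3 9 13 8 6 11)(7 12)|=6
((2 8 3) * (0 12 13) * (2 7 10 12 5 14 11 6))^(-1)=((0 5 14 11 6 2 8 3 7 10 12 13))^(-1)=(0 13 12 10 7 3 8 2 6 11 14 5)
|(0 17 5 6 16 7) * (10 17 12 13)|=|(0 12 13 10 17 5 6 16 7)|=9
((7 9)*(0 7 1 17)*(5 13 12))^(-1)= (0 17 1 9 7)(5 12 13)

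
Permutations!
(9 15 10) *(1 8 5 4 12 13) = (1 8 5 4 12 13)(9 15 10) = [0, 8, 2, 3, 12, 4, 6, 7, 5, 15, 9, 11, 13, 1, 14, 10]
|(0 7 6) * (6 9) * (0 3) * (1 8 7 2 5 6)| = 20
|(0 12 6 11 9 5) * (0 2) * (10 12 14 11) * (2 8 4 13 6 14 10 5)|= |(0 10 12 14 11 9 2)(4 13 6 5 8)|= 35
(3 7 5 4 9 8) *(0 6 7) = (0 6 7 5 4 9 8 3) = [6, 1, 2, 0, 9, 4, 7, 5, 3, 8]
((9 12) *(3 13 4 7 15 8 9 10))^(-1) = (3 10 12 9 8 15 7 4 13)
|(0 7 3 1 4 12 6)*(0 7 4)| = 7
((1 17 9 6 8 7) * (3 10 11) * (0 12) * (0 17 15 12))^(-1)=((1 15 12 17 9 6 8 7)(3 10 11))^(-1)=(1 7 8 6 9 17 12 15)(3 11 10)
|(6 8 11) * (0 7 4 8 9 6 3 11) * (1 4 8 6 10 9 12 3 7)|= |(0 1 4 6 12 3 11 7 8)(9 10)|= 18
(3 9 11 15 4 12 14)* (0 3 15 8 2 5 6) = [3, 1, 5, 9, 12, 6, 0, 7, 2, 11, 10, 8, 14, 13, 15, 4] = (0 3 9 11 8 2 5 6)(4 12 14 15)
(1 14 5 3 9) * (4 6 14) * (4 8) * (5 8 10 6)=(1 10 6 14 8 4 5 3 9)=[0, 10, 2, 9, 5, 3, 14, 7, 4, 1, 6, 11, 12, 13, 8]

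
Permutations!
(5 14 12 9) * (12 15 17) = (5 14 15 17 12 9) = [0, 1, 2, 3, 4, 14, 6, 7, 8, 5, 10, 11, 9, 13, 15, 17, 16, 12]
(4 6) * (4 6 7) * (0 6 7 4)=(0 6 7)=[6, 1, 2, 3, 4, 5, 7, 0]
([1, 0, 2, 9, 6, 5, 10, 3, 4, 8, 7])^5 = (0 1)(3 10 4 9 7 6 8)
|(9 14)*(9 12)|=3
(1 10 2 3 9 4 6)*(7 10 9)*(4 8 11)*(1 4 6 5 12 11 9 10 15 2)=(1 10)(2 3 7 15)(4 5 12 11 6)(8 9)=[0, 10, 3, 7, 5, 12, 4, 15, 9, 8, 1, 6, 11, 13, 14, 2]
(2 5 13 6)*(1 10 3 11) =[0, 10, 5, 11, 4, 13, 2, 7, 8, 9, 3, 1, 12, 6] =(1 10 3 11)(2 5 13 6)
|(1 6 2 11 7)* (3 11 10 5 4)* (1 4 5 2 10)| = 4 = |(1 6 10 2)(3 11 7 4)|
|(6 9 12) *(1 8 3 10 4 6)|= |(1 8 3 10 4 6 9 12)|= 8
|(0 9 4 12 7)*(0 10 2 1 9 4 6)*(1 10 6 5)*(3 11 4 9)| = |(0 9 5 1 3 11 4 12 7 6)(2 10)| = 10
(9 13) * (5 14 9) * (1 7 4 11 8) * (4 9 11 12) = (1 7 9 13 5 14 11 8)(4 12) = [0, 7, 2, 3, 12, 14, 6, 9, 1, 13, 10, 8, 4, 5, 11]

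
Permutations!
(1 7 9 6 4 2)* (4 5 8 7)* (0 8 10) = (0 8 7 9 6 5 10)(1 4 2) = [8, 4, 1, 3, 2, 10, 5, 9, 7, 6, 0]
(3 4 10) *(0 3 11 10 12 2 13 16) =(0 3 4 12 2 13 16)(10 11) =[3, 1, 13, 4, 12, 5, 6, 7, 8, 9, 11, 10, 2, 16, 14, 15, 0]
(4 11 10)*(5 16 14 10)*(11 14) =(4 14 10)(5 16 11) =[0, 1, 2, 3, 14, 16, 6, 7, 8, 9, 4, 5, 12, 13, 10, 15, 11]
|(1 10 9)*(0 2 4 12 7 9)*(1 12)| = |(0 2 4 1 10)(7 9 12)| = 15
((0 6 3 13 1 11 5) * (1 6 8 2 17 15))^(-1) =((0 8 2 17 15 1 11 5)(3 13 6))^(-1) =(0 5 11 1 15 17 2 8)(3 6 13)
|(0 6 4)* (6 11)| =4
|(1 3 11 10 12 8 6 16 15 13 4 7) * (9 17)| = |(1 3 11 10 12 8 6 16 15 13 4 7)(9 17)| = 12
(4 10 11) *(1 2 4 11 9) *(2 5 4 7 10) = (11)(1 5 4 2 7 10 9) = [0, 5, 7, 3, 2, 4, 6, 10, 8, 1, 9, 11]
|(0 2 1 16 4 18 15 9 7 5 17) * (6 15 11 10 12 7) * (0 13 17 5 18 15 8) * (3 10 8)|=|(0 2 1 16 4 15 9 6 3 10 12 7 18 11 8)(13 17)|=30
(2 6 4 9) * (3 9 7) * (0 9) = [9, 1, 6, 0, 7, 5, 4, 3, 8, 2] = (0 9 2 6 4 7 3)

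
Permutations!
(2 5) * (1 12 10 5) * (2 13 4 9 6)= (1 12 10 5 13 4 9 6 2)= [0, 12, 1, 3, 9, 13, 2, 7, 8, 6, 5, 11, 10, 4]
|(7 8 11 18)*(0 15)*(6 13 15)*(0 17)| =20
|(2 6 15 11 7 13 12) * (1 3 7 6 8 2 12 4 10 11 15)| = 8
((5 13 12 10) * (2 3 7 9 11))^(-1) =(2 11 9 7 3)(5 10 12 13)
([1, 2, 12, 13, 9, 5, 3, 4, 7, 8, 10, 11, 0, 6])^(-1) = (0 12 2 1)(3 6 13)(4 7 8 9)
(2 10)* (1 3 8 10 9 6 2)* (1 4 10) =(1 3 8)(2 9 6)(4 10) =[0, 3, 9, 8, 10, 5, 2, 7, 1, 6, 4]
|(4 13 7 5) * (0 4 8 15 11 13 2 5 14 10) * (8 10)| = 30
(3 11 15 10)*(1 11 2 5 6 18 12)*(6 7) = (1 11 15 10 3 2 5 7 6 18 12) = [0, 11, 5, 2, 4, 7, 18, 6, 8, 9, 3, 15, 1, 13, 14, 10, 16, 17, 12]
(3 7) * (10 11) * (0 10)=(0 10 11)(3 7)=[10, 1, 2, 7, 4, 5, 6, 3, 8, 9, 11, 0]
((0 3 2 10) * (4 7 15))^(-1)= (0 10 2 3)(4 15 7)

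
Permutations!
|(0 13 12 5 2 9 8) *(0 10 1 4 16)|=|(0 13 12 5 2 9 8 10 1 4 16)|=11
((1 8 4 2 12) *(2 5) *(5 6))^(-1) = ((1 8 4 6 5 2 12))^(-1) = (1 12 2 5 6 4 8)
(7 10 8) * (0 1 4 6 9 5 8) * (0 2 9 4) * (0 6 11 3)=[1, 6, 9, 0, 11, 8, 4, 10, 7, 5, 2, 3]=(0 1 6 4 11 3)(2 9 5 8 7 10)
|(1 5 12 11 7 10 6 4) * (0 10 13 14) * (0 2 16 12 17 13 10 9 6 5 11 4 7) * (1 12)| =26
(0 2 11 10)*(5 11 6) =(0 2 6 5 11 10) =[2, 1, 6, 3, 4, 11, 5, 7, 8, 9, 0, 10]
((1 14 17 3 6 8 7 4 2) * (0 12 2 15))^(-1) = (0 15 4 7 8 6 3 17 14 1 2 12)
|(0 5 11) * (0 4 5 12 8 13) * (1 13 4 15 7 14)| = |(0 12 8 4 5 11 15 7 14 1 13)| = 11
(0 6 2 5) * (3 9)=(0 6 2 5)(3 9)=[6, 1, 5, 9, 4, 0, 2, 7, 8, 3]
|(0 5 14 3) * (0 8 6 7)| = 7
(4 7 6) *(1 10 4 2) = [0, 10, 1, 3, 7, 5, 2, 6, 8, 9, 4] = (1 10 4 7 6 2)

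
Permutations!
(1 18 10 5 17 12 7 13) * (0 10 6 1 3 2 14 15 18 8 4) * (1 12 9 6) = (0 10 5 17 9 6 12 7 13 3 2 14 15 18 1 8 4) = [10, 8, 14, 2, 0, 17, 12, 13, 4, 6, 5, 11, 7, 3, 15, 18, 16, 9, 1]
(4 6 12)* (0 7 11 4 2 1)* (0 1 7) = (2 7 11 4 6 12) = [0, 1, 7, 3, 6, 5, 12, 11, 8, 9, 10, 4, 2]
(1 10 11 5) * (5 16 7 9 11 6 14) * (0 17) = (0 17)(1 10 6 14 5)(7 9 11 16) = [17, 10, 2, 3, 4, 1, 14, 9, 8, 11, 6, 16, 12, 13, 5, 15, 7, 0]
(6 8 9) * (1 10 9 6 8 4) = (1 10 9 8 6 4) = [0, 10, 2, 3, 1, 5, 4, 7, 6, 8, 9]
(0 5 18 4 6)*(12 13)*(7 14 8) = (0 5 18 4 6)(7 14 8)(12 13) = [5, 1, 2, 3, 6, 18, 0, 14, 7, 9, 10, 11, 13, 12, 8, 15, 16, 17, 4]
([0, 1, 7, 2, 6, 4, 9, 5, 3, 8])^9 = (2 7 5 4 6 9 8 3)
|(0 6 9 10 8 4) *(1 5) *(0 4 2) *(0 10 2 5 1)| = |(0 6 9 2 10 8 5)| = 7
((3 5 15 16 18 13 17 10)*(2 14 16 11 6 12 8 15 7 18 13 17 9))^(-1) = (2 9 13 16 14)(3 10 17 18 7 5)(6 11 15 8 12)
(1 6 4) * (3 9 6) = (1 3 9 6 4) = [0, 3, 2, 9, 1, 5, 4, 7, 8, 6]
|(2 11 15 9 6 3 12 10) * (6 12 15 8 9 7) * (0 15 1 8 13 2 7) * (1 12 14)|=60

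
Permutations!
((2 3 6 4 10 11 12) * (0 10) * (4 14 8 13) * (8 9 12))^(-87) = ((0 10 11 8 13 4)(2 3 6 14 9 12))^(-87) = (0 8)(2 14)(3 9)(4 11)(6 12)(10 13)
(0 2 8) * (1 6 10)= [2, 6, 8, 3, 4, 5, 10, 7, 0, 9, 1]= (0 2 8)(1 6 10)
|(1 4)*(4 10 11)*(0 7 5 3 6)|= 20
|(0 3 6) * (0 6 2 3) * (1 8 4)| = 6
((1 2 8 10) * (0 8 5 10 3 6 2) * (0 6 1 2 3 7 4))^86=((0 8 7 4)(1 6 3)(2 5 10))^86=(0 7)(1 3 6)(2 10 5)(4 8)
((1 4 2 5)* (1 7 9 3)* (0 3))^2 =((0 3 1 4 2 5 7 9))^2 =(0 1 2 7)(3 4 5 9)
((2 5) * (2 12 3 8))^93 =(2 3 5 8 12) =((2 5 12 3 8))^93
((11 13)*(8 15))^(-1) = ((8 15)(11 13))^(-1) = (8 15)(11 13)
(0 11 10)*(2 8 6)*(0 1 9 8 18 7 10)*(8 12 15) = (0 11)(1 9 12 15 8 6 2 18 7 10) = [11, 9, 18, 3, 4, 5, 2, 10, 6, 12, 1, 0, 15, 13, 14, 8, 16, 17, 7]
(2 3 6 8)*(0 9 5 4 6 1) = (0 9 5 4 6 8 2 3 1) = [9, 0, 3, 1, 6, 4, 8, 7, 2, 5]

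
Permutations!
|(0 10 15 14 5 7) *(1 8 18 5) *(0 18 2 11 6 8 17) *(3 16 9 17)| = |(0 10 15 14 1 3 16 9 17)(2 11 6 8)(5 7 18)| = 36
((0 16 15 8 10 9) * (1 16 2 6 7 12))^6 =(0 16 2 15 6 8 7 10 12 9 1)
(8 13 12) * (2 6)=[0, 1, 6, 3, 4, 5, 2, 7, 13, 9, 10, 11, 8, 12]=(2 6)(8 13 12)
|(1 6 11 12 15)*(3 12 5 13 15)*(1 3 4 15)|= |(1 6 11 5 13)(3 12 4 15)|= 20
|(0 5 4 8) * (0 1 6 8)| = 3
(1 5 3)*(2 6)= [0, 5, 6, 1, 4, 3, 2]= (1 5 3)(2 6)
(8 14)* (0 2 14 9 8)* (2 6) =[6, 1, 14, 3, 4, 5, 2, 7, 9, 8, 10, 11, 12, 13, 0] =(0 6 2 14)(8 9)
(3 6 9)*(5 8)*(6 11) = (3 11 6 9)(5 8) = [0, 1, 2, 11, 4, 8, 9, 7, 5, 3, 10, 6]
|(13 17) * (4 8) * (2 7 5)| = |(2 7 5)(4 8)(13 17)| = 6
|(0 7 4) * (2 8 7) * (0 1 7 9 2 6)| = |(0 6)(1 7 4)(2 8 9)| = 6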